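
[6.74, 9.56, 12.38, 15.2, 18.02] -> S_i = 6.74 + 2.82*i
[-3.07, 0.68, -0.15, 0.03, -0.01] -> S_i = -3.07*(-0.22)^i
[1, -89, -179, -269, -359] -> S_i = 1 + -90*i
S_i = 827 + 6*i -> [827, 833, 839, 845, 851]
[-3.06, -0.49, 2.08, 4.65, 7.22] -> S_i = -3.06 + 2.57*i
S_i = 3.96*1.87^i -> [3.96, 7.41, 13.85, 25.9, 48.42]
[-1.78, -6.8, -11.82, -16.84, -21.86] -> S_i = -1.78 + -5.02*i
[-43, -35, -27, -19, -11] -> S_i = -43 + 8*i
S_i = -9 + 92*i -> [-9, 83, 175, 267, 359]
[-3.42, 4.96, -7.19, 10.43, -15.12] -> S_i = -3.42*(-1.45)^i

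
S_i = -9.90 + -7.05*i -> [-9.9, -16.95, -24.0, -31.05, -38.1]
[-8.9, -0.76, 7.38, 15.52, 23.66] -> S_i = -8.90 + 8.14*i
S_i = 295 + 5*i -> [295, 300, 305, 310, 315]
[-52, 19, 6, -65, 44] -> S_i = Random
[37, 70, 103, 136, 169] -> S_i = 37 + 33*i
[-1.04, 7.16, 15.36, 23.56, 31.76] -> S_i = -1.04 + 8.20*i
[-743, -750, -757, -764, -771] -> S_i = -743 + -7*i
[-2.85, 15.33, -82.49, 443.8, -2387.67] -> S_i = -2.85*(-5.38)^i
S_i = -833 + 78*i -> [-833, -755, -677, -599, -521]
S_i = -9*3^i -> [-9, -27, -81, -243, -729]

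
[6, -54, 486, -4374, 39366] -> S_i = 6*-9^i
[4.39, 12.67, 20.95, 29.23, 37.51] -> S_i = 4.39 + 8.28*i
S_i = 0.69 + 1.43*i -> [0.69, 2.12, 3.55, 4.98, 6.41]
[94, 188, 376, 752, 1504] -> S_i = 94*2^i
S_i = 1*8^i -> [1, 8, 64, 512, 4096]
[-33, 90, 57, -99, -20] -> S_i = Random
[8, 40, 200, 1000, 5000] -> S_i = 8*5^i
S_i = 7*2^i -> [7, 14, 28, 56, 112]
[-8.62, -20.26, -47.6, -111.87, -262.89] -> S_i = -8.62*2.35^i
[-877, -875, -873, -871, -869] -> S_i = -877 + 2*i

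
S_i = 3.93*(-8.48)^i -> [3.93, -33.33, 282.61, -2396.51, 20322.45]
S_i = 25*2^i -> [25, 50, 100, 200, 400]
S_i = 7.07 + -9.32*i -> [7.07, -2.25, -11.57, -20.89, -30.21]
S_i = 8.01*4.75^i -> [8.01, 38.05, 180.73, 858.45, 4077.62]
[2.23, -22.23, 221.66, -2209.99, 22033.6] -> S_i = 2.23*(-9.97)^i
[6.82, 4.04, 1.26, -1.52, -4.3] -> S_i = 6.82 + -2.78*i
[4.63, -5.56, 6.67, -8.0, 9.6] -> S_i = 4.63*(-1.20)^i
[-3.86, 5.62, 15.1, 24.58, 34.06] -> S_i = -3.86 + 9.48*i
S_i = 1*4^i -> [1, 4, 16, 64, 256]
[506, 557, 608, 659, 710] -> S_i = 506 + 51*i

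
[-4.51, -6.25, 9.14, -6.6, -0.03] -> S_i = Random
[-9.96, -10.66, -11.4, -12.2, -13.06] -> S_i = -9.96*1.07^i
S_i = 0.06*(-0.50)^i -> [0.06, -0.03, 0.02, -0.01, 0.0]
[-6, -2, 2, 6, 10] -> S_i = -6 + 4*i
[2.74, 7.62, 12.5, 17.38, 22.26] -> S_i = 2.74 + 4.88*i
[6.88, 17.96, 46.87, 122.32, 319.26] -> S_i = 6.88*2.61^i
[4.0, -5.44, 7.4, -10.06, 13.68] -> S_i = 4.00*(-1.36)^i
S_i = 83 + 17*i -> [83, 100, 117, 134, 151]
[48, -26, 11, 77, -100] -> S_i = Random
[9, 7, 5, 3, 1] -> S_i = 9 + -2*i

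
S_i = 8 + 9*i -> [8, 17, 26, 35, 44]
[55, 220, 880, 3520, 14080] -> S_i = 55*4^i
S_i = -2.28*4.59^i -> [-2.28, -10.47, -48.04, -220.48, -1012.01]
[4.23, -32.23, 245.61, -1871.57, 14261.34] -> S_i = 4.23*(-7.62)^i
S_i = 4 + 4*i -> [4, 8, 12, 16, 20]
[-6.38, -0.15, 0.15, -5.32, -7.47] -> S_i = Random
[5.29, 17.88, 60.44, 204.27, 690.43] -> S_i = 5.29*3.38^i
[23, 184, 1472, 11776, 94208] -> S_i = 23*8^i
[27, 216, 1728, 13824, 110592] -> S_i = 27*8^i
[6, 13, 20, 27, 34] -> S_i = 6 + 7*i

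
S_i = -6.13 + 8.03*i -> [-6.13, 1.9, 9.93, 17.96, 25.99]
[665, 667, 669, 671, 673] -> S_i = 665 + 2*i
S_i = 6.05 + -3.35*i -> [6.05, 2.7, -0.65, -4.0, -7.35]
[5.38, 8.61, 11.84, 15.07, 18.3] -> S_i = 5.38 + 3.23*i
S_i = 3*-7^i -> [3, -21, 147, -1029, 7203]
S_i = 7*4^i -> [7, 28, 112, 448, 1792]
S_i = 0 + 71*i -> [0, 71, 142, 213, 284]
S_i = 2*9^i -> [2, 18, 162, 1458, 13122]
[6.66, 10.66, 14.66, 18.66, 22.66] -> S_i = 6.66 + 4.00*i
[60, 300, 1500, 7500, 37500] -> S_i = 60*5^i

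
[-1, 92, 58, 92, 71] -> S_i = Random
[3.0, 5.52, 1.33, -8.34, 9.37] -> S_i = Random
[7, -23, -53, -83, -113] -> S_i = 7 + -30*i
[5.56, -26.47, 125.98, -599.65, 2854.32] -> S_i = 5.56*(-4.76)^i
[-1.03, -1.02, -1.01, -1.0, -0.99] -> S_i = -1.03 + 0.01*i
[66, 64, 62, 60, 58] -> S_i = 66 + -2*i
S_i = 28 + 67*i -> [28, 95, 162, 229, 296]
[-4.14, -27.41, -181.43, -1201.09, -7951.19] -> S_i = -4.14*6.62^i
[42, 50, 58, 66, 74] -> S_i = 42 + 8*i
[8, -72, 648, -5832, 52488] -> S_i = 8*-9^i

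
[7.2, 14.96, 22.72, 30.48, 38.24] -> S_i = 7.20 + 7.76*i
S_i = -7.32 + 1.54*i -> [-7.32, -5.78, -4.24, -2.7, -1.16]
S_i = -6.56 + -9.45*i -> [-6.56, -16.01, -25.46, -34.91, -44.36]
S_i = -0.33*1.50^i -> [-0.33, -0.5, -0.74, -1.11, -1.67]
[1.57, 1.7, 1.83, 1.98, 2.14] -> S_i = 1.57*1.08^i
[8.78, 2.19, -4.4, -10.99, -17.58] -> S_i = 8.78 + -6.59*i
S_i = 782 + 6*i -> [782, 788, 794, 800, 806]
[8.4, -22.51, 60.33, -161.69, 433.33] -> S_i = 8.40*(-2.68)^i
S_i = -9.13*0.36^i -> [-9.13, -3.29, -1.18, -0.43, -0.15]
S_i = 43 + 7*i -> [43, 50, 57, 64, 71]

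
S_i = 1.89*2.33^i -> [1.89, 4.4, 10.26, 23.91, 55.7]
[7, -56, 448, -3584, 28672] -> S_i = 7*-8^i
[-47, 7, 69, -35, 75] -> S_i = Random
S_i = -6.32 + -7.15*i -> [-6.32, -13.47, -20.62, -27.77, -34.92]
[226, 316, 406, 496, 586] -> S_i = 226 + 90*i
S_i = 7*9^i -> [7, 63, 567, 5103, 45927]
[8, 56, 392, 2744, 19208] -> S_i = 8*7^i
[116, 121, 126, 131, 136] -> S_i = 116 + 5*i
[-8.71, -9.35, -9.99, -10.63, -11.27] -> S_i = -8.71 + -0.64*i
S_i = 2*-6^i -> [2, -12, 72, -432, 2592]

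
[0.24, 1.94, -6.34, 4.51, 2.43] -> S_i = Random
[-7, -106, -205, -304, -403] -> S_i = -7 + -99*i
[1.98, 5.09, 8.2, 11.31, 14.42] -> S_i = 1.98 + 3.11*i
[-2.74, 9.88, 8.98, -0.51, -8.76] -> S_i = Random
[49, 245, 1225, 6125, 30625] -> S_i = 49*5^i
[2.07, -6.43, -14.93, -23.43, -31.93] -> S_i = 2.07 + -8.50*i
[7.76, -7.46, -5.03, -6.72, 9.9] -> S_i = Random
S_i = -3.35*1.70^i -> [-3.35, -5.7, -9.68, -16.46, -27.98]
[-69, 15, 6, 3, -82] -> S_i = Random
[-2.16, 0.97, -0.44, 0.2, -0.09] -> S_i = -2.16*(-0.45)^i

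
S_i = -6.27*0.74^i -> [-6.27, -4.64, -3.43, -2.54, -1.88]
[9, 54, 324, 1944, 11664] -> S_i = 9*6^i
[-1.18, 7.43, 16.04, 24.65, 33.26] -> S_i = -1.18 + 8.61*i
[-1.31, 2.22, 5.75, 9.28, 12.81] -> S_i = -1.31 + 3.53*i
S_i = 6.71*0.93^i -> [6.71, 6.24, 5.8, 5.4, 5.02]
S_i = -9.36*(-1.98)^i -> [-9.36, 18.53, -36.69, 72.66, -143.86]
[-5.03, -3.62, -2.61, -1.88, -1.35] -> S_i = -5.03*0.72^i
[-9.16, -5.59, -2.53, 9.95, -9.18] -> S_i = Random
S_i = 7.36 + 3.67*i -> [7.36, 11.03, 14.7, 18.37, 22.04]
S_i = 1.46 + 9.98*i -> [1.46, 11.44, 21.42, 31.4, 41.38]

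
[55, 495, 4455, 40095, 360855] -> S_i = 55*9^i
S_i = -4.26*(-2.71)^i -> [-4.26, 11.54, -31.29, 84.78, -229.77]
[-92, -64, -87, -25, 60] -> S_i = Random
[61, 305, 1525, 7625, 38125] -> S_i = 61*5^i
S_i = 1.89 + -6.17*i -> [1.89, -4.28, -10.45, -16.62, -22.79]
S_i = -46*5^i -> [-46, -230, -1150, -5750, -28750]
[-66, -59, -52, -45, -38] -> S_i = -66 + 7*i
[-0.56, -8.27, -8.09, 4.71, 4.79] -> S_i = Random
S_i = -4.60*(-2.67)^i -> [-4.6, 12.28, -32.79, 87.56, -233.78]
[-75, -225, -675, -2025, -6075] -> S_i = -75*3^i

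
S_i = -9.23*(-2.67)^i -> [-9.23, 24.64, -65.8, 175.69, -469.08]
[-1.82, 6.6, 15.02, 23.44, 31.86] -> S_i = -1.82 + 8.42*i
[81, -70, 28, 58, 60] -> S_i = Random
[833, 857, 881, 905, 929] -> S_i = 833 + 24*i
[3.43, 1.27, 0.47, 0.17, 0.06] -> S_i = 3.43*0.37^i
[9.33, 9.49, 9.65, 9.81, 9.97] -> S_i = 9.33 + 0.16*i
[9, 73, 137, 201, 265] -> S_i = 9 + 64*i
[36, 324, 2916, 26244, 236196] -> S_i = 36*9^i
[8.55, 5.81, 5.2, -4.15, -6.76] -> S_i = Random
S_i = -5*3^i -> [-5, -15, -45, -135, -405]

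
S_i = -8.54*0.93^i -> [-8.54, -7.94, -7.39, -6.87, -6.39]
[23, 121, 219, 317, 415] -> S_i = 23 + 98*i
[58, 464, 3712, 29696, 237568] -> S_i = 58*8^i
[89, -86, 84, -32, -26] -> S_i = Random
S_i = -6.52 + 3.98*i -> [-6.52, -2.54, 1.44, 5.42, 9.4]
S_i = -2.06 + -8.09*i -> [-2.06, -10.15, -18.24, -26.33, -34.42]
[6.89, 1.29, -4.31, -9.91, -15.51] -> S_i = 6.89 + -5.60*i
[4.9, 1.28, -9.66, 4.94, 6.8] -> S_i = Random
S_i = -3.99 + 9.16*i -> [-3.99, 5.17, 14.33, 23.49, 32.65]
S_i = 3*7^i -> [3, 21, 147, 1029, 7203]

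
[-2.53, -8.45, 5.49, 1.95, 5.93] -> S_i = Random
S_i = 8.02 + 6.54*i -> [8.02, 14.56, 21.1, 27.64, 34.18]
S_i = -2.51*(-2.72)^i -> [-2.51, 6.83, -18.57, 50.51, -137.39]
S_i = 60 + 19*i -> [60, 79, 98, 117, 136]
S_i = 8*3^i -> [8, 24, 72, 216, 648]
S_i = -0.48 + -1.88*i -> [-0.48, -2.36, -4.24, -6.12, -8.0]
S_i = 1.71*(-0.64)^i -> [1.71, -1.09, 0.7, -0.45, 0.29]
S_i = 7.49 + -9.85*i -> [7.49, -2.36, -12.21, -22.06, -31.91]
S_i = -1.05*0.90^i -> [-1.05, -0.94, -0.85, -0.77, -0.69]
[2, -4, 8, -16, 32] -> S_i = 2*-2^i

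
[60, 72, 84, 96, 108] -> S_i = 60 + 12*i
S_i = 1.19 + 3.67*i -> [1.19, 4.86, 8.53, 12.2, 15.87]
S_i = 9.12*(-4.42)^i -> [9.12, -40.31, 178.17, -787.52, 3480.84]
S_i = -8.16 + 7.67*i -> [-8.16, -0.49, 7.18, 14.85, 22.52]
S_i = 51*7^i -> [51, 357, 2499, 17493, 122451]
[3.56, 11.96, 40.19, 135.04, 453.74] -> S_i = 3.56*3.36^i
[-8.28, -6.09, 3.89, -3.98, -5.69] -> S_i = Random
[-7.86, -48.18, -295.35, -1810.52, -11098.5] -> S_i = -7.86*6.13^i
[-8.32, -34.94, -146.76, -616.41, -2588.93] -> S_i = -8.32*4.20^i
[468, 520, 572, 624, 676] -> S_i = 468 + 52*i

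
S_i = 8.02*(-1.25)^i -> [8.02, -10.02, 12.53, -15.66, 19.58]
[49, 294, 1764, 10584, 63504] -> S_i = 49*6^i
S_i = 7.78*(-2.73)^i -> [7.78, -21.24, 57.98, -158.3, 432.15]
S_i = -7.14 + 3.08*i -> [-7.14, -4.06, -0.98, 2.1, 5.18]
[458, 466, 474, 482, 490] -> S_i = 458 + 8*i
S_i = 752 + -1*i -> [752, 751, 750, 749, 748]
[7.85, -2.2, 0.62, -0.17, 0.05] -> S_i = 7.85*(-0.28)^i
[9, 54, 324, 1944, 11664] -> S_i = 9*6^i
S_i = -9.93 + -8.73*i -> [-9.93, -18.66, -27.39, -36.12, -44.85]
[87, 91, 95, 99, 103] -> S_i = 87 + 4*i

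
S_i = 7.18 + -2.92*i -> [7.18, 4.26, 1.34, -1.58, -4.5]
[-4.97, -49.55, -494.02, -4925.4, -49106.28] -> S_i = -4.97*9.97^i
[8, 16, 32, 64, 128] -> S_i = 8*2^i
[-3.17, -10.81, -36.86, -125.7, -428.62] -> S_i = -3.17*3.41^i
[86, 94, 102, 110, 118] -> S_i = 86 + 8*i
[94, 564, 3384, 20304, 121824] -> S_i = 94*6^i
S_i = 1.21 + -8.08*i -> [1.21, -6.87, -14.95, -23.03, -31.11]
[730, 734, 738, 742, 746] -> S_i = 730 + 4*i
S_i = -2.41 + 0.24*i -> [-2.41, -2.17, -1.93, -1.69, -1.45]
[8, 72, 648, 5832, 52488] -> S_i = 8*9^i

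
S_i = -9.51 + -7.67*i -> [-9.51, -17.18, -24.85, -32.52, -40.19]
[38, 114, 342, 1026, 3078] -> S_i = 38*3^i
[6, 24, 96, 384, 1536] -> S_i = 6*4^i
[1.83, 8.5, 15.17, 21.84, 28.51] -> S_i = 1.83 + 6.67*i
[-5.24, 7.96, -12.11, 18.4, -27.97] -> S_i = -5.24*(-1.52)^i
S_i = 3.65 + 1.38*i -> [3.65, 5.03, 6.41, 7.79, 9.17]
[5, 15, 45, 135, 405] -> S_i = 5*3^i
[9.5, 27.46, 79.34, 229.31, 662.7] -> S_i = 9.50*2.89^i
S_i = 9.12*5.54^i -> [9.12, 50.52, 279.91, 1550.69, 8590.81]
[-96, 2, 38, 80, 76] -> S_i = Random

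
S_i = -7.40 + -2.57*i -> [-7.4, -9.97, -12.54, -15.11, -17.68]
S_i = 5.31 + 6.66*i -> [5.31, 11.97, 18.63, 25.29, 31.95]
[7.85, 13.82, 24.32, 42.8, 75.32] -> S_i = 7.85*1.76^i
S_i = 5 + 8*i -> [5, 13, 21, 29, 37]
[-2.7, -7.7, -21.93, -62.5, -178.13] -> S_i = -2.70*2.85^i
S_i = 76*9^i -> [76, 684, 6156, 55404, 498636]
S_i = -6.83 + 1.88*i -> [-6.83, -4.95, -3.07, -1.19, 0.69]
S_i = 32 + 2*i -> [32, 34, 36, 38, 40]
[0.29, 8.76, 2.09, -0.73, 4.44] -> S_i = Random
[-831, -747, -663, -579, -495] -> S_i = -831 + 84*i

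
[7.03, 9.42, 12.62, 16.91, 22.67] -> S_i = 7.03*1.34^i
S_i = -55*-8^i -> [-55, 440, -3520, 28160, -225280]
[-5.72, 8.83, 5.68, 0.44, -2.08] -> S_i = Random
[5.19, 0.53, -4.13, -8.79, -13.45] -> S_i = 5.19 + -4.66*i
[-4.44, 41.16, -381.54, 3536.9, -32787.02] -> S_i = -4.44*(-9.27)^i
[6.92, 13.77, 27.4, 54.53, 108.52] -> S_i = 6.92*1.99^i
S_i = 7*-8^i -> [7, -56, 448, -3584, 28672]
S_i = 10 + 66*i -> [10, 76, 142, 208, 274]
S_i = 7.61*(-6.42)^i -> [7.61, -48.86, 313.66, -2013.68, 12927.8]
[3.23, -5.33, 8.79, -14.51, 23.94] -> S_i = 3.23*(-1.65)^i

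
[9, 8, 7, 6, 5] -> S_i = 9 + -1*i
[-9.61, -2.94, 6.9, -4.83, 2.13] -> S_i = Random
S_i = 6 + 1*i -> [6, 7, 8, 9, 10]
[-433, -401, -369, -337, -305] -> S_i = -433 + 32*i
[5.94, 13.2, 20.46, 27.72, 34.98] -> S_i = 5.94 + 7.26*i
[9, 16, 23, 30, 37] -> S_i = 9 + 7*i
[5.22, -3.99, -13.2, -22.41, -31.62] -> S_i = 5.22 + -9.21*i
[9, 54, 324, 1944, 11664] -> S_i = 9*6^i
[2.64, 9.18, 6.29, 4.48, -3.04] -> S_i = Random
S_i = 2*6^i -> [2, 12, 72, 432, 2592]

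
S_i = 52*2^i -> [52, 104, 208, 416, 832]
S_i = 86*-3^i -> [86, -258, 774, -2322, 6966]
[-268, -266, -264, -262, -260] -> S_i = -268 + 2*i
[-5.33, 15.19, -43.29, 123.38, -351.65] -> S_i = -5.33*(-2.85)^i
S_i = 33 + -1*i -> [33, 32, 31, 30, 29]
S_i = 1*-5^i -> [1, -5, 25, -125, 625]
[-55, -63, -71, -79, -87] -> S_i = -55 + -8*i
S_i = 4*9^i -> [4, 36, 324, 2916, 26244]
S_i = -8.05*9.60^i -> [-8.05, -77.28, -741.89, -7122.12, -68372.4]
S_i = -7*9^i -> [-7, -63, -567, -5103, -45927]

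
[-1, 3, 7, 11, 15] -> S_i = -1 + 4*i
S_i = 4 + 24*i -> [4, 28, 52, 76, 100]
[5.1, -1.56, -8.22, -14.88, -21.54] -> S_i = 5.10 + -6.66*i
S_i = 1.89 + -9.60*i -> [1.89, -7.71, -17.31, -26.91, -36.51]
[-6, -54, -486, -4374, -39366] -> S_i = -6*9^i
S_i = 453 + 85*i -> [453, 538, 623, 708, 793]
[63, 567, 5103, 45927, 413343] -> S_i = 63*9^i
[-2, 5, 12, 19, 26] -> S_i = -2 + 7*i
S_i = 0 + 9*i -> [0, 9, 18, 27, 36]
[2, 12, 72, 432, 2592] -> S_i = 2*6^i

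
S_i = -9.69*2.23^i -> [-9.69, -21.61, -48.19, -107.46, -239.63]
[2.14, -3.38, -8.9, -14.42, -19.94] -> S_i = 2.14 + -5.52*i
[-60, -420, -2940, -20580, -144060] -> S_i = -60*7^i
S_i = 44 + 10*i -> [44, 54, 64, 74, 84]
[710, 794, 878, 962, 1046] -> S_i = 710 + 84*i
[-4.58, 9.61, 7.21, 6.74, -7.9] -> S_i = Random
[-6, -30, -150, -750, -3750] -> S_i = -6*5^i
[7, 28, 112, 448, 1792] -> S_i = 7*4^i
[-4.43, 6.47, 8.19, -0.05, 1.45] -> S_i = Random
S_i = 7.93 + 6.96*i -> [7.93, 14.89, 21.85, 28.81, 35.77]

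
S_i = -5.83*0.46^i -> [-5.83, -2.68, -1.23, -0.57, -0.26]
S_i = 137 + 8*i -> [137, 145, 153, 161, 169]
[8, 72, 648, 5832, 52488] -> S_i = 8*9^i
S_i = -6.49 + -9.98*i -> [-6.49, -16.47, -26.45, -36.43, -46.41]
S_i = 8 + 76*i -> [8, 84, 160, 236, 312]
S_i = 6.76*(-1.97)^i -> [6.76, -13.32, 26.23, -51.68, 101.81]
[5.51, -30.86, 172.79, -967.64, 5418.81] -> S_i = 5.51*(-5.60)^i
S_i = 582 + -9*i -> [582, 573, 564, 555, 546]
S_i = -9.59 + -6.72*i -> [-9.59, -16.31, -23.03, -29.75, -36.47]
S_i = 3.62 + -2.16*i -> [3.62, 1.46, -0.7, -2.86, -5.02]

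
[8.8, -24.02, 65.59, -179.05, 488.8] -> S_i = 8.80*(-2.73)^i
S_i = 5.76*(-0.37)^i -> [5.76, -2.13, 0.79, -0.29, 0.11]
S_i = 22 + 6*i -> [22, 28, 34, 40, 46]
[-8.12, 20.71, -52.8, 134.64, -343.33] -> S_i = -8.12*(-2.55)^i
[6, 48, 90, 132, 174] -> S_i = 6 + 42*i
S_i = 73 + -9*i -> [73, 64, 55, 46, 37]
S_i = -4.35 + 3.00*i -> [-4.35, -1.35, 1.65, 4.65, 7.65]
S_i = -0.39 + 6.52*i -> [-0.39, 6.13, 12.65, 19.17, 25.69]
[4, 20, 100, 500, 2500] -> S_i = 4*5^i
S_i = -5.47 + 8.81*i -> [-5.47, 3.34, 12.15, 20.96, 29.77]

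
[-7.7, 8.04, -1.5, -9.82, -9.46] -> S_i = Random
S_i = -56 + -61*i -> [-56, -117, -178, -239, -300]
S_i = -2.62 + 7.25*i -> [-2.62, 4.63, 11.88, 19.13, 26.38]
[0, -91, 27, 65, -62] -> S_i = Random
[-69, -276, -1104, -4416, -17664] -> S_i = -69*4^i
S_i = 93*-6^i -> [93, -558, 3348, -20088, 120528]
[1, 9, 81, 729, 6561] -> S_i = 1*9^i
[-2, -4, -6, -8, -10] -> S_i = -2 + -2*i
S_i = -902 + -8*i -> [-902, -910, -918, -926, -934]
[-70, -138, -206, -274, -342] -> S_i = -70 + -68*i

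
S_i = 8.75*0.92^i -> [8.75, 8.05, 7.41, 6.81, 6.27]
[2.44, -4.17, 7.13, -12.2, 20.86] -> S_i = 2.44*(-1.71)^i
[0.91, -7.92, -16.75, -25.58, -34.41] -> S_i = 0.91 + -8.83*i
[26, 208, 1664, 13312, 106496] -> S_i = 26*8^i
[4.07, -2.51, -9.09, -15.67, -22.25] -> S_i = 4.07 + -6.58*i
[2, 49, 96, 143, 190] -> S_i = 2 + 47*i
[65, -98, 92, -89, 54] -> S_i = Random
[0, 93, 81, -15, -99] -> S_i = Random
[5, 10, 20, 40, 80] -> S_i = 5*2^i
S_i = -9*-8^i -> [-9, 72, -576, 4608, -36864]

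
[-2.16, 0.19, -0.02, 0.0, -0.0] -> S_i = -2.16*(-0.09)^i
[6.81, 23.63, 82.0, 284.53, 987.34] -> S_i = 6.81*3.47^i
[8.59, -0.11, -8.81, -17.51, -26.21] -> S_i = 8.59 + -8.70*i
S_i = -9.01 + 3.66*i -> [-9.01, -5.35, -1.69, 1.97, 5.63]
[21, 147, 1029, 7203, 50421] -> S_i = 21*7^i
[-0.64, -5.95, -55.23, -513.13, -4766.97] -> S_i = -0.64*9.29^i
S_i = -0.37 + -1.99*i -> [-0.37, -2.36, -4.35, -6.34, -8.33]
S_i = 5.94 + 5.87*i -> [5.94, 11.81, 17.68, 23.55, 29.42]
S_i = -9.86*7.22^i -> [-9.86, -71.19, -513.99, -3710.98, -26793.27]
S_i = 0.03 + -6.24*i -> [0.03, -6.21, -12.45, -18.69, -24.93]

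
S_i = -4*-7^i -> [-4, 28, -196, 1372, -9604]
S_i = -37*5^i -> [-37, -185, -925, -4625, -23125]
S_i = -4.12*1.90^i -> [-4.12, -7.83, -14.87, -28.26, -53.69]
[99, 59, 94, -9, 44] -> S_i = Random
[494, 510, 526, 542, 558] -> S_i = 494 + 16*i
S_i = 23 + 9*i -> [23, 32, 41, 50, 59]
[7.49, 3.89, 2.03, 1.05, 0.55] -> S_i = 7.49*0.52^i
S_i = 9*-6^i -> [9, -54, 324, -1944, 11664]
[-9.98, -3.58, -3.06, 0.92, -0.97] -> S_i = Random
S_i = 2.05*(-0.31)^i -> [2.05, -0.64, 0.2, -0.06, 0.02]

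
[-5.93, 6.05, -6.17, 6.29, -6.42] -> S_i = -5.93*(-1.02)^i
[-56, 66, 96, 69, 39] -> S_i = Random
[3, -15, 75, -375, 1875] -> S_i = 3*-5^i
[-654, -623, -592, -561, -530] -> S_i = -654 + 31*i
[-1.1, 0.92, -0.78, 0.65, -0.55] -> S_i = -1.10*(-0.84)^i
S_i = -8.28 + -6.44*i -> [-8.28, -14.72, -21.16, -27.6, -34.04]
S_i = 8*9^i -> [8, 72, 648, 5832, 52488]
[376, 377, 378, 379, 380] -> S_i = 376 + 1*i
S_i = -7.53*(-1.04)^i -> [-7.53, 7.83, -8.14, 8.47, -8.81]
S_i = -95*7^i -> [-95, -665, -4655, -32585, -228095]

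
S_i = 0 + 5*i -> [0, 5, 10, 15, 20]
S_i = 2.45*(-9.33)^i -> [2.45, -22.86, 213.27, -1989.81, 18564.9]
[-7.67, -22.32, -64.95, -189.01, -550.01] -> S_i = -7.67*2.91^i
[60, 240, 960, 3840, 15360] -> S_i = 60*4^i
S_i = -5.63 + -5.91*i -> [-5.63, -11.54, -17.45, -23.36, -29.27]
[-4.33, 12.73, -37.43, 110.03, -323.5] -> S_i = -4.33*(-2.94)^i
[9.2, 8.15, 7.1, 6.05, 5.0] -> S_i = 9.20 + -1.05*i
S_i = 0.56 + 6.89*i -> [0.56, 7.45, 14.34, 21.23, 28.12]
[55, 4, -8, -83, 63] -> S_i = Random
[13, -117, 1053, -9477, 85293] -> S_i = 13*-9^i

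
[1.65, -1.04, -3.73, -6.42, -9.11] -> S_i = 1.65 + -2.69*i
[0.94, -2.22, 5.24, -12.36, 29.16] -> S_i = 0.94*(-2.36)^i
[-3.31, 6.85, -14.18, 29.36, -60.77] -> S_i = -3.31*(-2.07)^i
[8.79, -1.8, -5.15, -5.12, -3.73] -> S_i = Random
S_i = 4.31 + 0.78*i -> [4.31, 5.09, 5.87, 6.65, 7.43]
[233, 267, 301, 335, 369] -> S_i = 233 + 34*i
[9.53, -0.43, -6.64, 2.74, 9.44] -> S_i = Random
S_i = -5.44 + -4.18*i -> [-5.44, -9.62, -13.8, -17.98, -22.16]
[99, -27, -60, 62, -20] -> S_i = Random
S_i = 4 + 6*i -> [4, 10, 16, 22, 28]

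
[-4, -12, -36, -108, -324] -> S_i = -4*3^i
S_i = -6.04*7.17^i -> [-6.04, -43.31, -310.51, -2226.35, -15962.96]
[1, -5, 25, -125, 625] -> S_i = 1*-5^i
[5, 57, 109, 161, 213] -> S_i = 5 + 52*i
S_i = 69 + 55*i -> [69, 124, 179, 234, 289]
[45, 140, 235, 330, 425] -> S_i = 45 + 95*i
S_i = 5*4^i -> [5, 20, 80, 320, 1280]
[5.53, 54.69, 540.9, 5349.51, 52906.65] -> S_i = 5.53*9.89^i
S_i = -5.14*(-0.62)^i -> [-5.14, 3.19, -1.98, 1.23, -0.76]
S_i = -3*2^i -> [-3, -6, -12, -24, -48]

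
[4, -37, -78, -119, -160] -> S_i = 4 + -41*i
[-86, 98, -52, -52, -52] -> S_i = Random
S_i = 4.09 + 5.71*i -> [4.09, 9.8, 15.51, 21.22, 26.93]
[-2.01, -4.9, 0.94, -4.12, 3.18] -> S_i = Random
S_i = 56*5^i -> [56, 280, 1400, 7000, 35000]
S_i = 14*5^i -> [14, 70, 350, 1750, 8750]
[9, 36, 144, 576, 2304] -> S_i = 9*4^i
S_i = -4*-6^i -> [-4, 24, -144, 864, -5184]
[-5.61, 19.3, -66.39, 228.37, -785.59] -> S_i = -5.61*(-3.44)^i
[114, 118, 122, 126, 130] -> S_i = 114 + 4*i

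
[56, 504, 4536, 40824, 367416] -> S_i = 56*9^i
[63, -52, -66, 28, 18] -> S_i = Random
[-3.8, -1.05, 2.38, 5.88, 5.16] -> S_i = Random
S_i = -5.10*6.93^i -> [-5.1, -35.34, -244.93, -1697.34, -11762.59]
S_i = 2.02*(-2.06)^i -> [2.02, -4.16, 8.57, -17.66, 36.38]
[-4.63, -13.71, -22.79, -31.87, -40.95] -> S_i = -4.63 + -9.08*i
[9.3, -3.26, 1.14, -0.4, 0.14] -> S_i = 9.30*(-0.35)^i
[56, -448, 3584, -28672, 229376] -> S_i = 56*-8^i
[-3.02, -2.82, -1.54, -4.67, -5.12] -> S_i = Random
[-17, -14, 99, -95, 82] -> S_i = Random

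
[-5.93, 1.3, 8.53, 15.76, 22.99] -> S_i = -5.93 + 7.23*i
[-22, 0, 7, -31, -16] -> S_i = Random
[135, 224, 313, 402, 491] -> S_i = 135 + 89*i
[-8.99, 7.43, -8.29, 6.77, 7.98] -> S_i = Random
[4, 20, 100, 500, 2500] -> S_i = 4*5^i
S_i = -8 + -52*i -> [-8, -60, -112, -164, -216]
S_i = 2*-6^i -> [2, -12, 72, -432, 2592]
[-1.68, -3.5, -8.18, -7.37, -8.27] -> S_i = Random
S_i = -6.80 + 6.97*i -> [-6.8, 0.17, 7.14, 14.11, 21.08]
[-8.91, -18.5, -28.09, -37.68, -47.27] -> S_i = -8.91 + -9.59*i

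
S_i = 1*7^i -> [1, 7, 49, 343, 2401]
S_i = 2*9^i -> [2, 18, 162, 1458, 13122]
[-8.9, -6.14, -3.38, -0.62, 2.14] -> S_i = -8.90 + 2.76*i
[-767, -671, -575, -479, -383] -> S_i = -767 + 96*i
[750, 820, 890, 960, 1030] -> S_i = 750 + 70*i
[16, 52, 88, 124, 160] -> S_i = 16 + 36*i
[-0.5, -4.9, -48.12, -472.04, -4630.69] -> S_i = -0.50*9.81^i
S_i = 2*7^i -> [2, 14, 98, 686, 4802]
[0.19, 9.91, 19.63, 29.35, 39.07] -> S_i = 0.19 + 9.72*i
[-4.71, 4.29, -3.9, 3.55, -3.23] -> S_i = -4.71*(-0.91)^i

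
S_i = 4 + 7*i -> [4, 11, 18, 25, 32]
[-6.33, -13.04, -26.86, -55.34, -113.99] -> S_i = -6.33*2.06^i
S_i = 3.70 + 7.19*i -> [3.7, 10.89, 18.08, 25.27, 32.46]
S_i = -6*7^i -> [-6, -42, -294, -2058, -14406]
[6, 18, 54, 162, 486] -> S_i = 6*3^i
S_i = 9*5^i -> [9, 45, 225, 1125, 5625]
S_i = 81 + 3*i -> [81, 84, 87, 90, 93]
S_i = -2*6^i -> [-2, -12, -72, -432, -2592]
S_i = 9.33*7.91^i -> [9.33, 73.8, 583.76, 4617.54, 36524.78]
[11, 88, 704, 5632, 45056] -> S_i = 11*8^i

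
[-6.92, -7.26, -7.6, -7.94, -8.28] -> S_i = -6.92 + -0.34*i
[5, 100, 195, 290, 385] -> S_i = 5 + 95*i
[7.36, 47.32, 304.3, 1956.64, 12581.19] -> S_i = 7.36*6.43^i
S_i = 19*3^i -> [19, 57, 171, 513, 1539]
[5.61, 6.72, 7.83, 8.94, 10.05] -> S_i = 5.61 + 1.11*i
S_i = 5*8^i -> [5, 40, 320, 2560, 20480]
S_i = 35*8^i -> [35, 280, 2240, 17920, 143360]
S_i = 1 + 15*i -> [1, 16, 31, 46, 61]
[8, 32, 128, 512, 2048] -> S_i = 8*4^i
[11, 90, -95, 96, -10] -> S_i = Random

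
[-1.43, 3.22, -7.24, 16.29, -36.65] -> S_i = -1.43*(-2.25)^i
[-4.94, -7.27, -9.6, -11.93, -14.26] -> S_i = -4.94 + -2.33*i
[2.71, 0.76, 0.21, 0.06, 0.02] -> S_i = 2.71*0.28^i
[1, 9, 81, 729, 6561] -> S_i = 1*9^i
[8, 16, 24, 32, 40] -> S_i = 8 + 8*i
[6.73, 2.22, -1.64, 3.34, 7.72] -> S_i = Random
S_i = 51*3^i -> [51, 153, 459, 1377, 4131]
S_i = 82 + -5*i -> [82, 77, 72, 67, 62]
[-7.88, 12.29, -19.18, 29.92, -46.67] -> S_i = -7.88*(-1.56)^i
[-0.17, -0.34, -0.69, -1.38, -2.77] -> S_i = -0.17*2.01^i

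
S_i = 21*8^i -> [21, 168, 1344, 10752, 86016]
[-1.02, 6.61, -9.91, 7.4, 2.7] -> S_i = Random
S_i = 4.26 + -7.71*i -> [4.26, -3.45, -11.16, -18.87, -26.58]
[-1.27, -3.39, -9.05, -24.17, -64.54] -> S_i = -1.27*2.67^i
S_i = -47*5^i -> [-47, -235, -1175, -5875, -29375]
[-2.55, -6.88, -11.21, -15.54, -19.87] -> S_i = -2.55 + -4.33*i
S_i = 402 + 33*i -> [402, 435, 468, 501, 534]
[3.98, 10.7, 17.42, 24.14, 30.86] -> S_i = 3.98 + 6.72*i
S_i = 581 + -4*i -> [581, 577, 573, 569, 565]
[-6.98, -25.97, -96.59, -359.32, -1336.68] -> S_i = -6.98*3.72^i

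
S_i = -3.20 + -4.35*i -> [-3.2, -7.55, -11.9, -16.25, -20.6]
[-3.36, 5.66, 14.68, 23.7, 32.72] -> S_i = -3.36 + 9.02*i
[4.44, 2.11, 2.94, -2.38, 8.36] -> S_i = Random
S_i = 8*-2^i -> [8, -16, 32, -64, 128]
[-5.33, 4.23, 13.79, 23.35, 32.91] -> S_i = -5.33 + 9.56*i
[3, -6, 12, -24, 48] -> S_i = 3*-2^i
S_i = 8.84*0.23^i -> [8.84, 2.03, 0.47, 0.11, 0.02]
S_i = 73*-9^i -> [73, -657, 5913, -53217, 478953]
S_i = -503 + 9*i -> [-503, -494, -485, -476, -467]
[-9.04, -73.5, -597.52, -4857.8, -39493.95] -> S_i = -9.04*8.13^i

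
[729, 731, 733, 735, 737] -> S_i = 729 + 2*i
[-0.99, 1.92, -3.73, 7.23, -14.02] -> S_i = -0.99*(-1.94)^i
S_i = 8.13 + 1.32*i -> [8.13, 9.45, 10.77, 12.09, 13.41]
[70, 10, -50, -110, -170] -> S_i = 70 + -60*i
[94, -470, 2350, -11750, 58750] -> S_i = 94*-5^i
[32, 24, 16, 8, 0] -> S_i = 32 + -8*i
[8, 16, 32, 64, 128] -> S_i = 8*2^i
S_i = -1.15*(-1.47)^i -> [-1.15, 1.69, -2.49, 3.65, -5.37]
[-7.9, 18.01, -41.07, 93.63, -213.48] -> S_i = -7.90*(-2.28)^i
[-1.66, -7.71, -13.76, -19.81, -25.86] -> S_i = -1.66 + -6.05*i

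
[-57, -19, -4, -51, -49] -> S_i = Random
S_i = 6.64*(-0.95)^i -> [6.64, -6.31, 5.99, -5.69, 5.41]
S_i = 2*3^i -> [2, 6, 18, 54, 162]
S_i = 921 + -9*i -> [921, 912, 903, 894, 885]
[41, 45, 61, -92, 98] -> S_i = Random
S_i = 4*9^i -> [4, 36, 324, 2916, 26244]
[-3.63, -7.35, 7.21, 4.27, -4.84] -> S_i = Random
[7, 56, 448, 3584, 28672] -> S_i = 7*8^i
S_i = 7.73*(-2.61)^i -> [7.73, -20.18, 52.66, -137.44, 358.71]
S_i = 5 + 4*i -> [5, 9, 13, 17, 21]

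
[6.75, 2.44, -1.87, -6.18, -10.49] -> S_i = 6.75 + -4.31*i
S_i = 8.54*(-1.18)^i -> [8.54, -10.08, 11.89, -14.03, 16.56]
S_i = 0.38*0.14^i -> [0.38, 0.05, 0.01, 0.0, 0.0]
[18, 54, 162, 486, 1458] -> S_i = 18*3^i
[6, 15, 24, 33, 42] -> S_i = 6 + 9*i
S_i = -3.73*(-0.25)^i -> [-3.73, 0.93, -0.23, 0.06, -0.01]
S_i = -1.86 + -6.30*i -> [-1.86, -8.16, -14.46, -20.76, -27.06]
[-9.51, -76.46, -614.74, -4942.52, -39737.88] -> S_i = -9.51*8.04^i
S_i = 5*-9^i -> [5, -45, 405, -3645, 32805]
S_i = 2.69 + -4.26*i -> [2.69, -1.57, -5.83, -10.09, -14.35]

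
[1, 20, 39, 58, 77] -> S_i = 1 + 19*i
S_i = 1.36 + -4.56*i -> [1.36, -3.2, -7.76, -12.32, -16.88]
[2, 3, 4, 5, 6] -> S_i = 2 + 1*i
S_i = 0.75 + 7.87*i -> [0.75, 8.62, 16.49, 24.36, 32.23]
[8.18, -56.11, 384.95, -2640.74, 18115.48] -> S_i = 8.18*(-6.86)^i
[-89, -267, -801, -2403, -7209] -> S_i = -89*3^i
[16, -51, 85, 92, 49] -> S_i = Random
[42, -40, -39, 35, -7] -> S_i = Random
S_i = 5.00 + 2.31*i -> [5.0, 7.31, 9.62, 11.93, 14.24]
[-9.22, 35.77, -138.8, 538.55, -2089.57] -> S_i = -9.22*(-3.88)^i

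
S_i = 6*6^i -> [6, 36, 216, 1296, 7776]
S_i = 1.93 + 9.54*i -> [1.93, 11.47, 21.01, 30.55, 40.09]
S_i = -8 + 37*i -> [-8, 29, 66, 103, 140]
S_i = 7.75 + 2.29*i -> [7.75, 10.04, 12.33, 14.62, 16.91]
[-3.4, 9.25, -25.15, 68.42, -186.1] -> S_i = -3.40*(-2.72)^i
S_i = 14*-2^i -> [14, -28, 56, -112, 224]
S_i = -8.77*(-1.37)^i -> [-8.77, 12.01, -16.46, 22.55, -30.89]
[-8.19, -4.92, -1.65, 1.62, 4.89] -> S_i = -8.19 + 3.27*i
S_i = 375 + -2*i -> [375, 373, 371, 369, 367]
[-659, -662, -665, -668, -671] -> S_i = -659 + -3*i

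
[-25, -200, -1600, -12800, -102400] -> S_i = -25*8^i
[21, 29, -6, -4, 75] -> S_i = Random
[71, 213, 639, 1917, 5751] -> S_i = 71*3^i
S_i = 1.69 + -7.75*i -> [1.69, -6.06, -13.81, -21.56, -29.31]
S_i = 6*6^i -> [6, 36, 216, 1296, 7776]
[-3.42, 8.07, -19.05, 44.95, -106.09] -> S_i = -3.42*(-2.36)^i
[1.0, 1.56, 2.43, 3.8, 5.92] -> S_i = 1.00*1.56^i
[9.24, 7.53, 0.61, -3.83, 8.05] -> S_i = Random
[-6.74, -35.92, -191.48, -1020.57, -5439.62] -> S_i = -6.74*5.33^i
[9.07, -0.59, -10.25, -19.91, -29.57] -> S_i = 9.07 + -9.66*i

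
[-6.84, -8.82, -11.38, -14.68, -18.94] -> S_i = -6.84*1.29^i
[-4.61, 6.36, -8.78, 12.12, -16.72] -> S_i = -4.61*(-1.38)^i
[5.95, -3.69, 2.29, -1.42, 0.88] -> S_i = 5.95*(-0.62)^i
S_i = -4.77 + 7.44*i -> [-4.77, 2.67, 10.11, 17.55, 24.99]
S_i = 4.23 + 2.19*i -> [4.23, 6.42, 8.61, 10.8, 12.99]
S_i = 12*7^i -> [12, 84, 588, 4116, 28812]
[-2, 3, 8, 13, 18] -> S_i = -2 + 5*i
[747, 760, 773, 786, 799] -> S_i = 747 + 13*i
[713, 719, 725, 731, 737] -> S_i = 713 + 6*i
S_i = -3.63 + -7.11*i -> [-3.63, -10.74, -17.85, -24.96, -32.07]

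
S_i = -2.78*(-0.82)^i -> [-2.78, 2.28, -1.87, 1.53, -1.26]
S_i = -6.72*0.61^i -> [-6.72, -4.1, -2.5, -1.53, -0.93]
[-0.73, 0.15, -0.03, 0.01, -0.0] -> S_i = -0.73*(-0.20)^i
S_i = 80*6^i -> [80, 480, 2880, 17280, 103680]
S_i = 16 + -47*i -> [16, -31, -78, -125, -172]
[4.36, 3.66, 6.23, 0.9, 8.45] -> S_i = Random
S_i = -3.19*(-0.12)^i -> [-3.19, 0.38, -0.05, 0.01, -0.0]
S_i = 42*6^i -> [42, 252, 1512, 9072, 54432]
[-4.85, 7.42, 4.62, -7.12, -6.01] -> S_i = Random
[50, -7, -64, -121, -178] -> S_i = 50 + -57*i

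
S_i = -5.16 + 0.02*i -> [-5.16, -5.14, -5.12, -5.1, -5.08]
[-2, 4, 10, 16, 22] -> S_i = -2 + 6*i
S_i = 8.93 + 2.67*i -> [8.93, 11.6, 14.27, 16.94, 19.61]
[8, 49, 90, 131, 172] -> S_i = 8 + 41*i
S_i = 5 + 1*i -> [5, 6, 7, 8, 9]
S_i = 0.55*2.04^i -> [0.55, 1.12, 2.29, 4.67, 9.53]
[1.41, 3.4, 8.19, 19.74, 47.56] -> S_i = 1.41*2.41^i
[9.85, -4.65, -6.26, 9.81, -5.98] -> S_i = Random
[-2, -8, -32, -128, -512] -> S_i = -2*4^i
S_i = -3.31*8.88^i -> [-3.31, -29.39, -261.01, -2317.75, -20581.63]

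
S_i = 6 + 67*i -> [6, 73, 140, 207, 274]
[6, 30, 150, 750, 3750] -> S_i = 6*5^i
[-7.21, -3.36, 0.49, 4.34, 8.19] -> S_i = -7.21 + 3.85*i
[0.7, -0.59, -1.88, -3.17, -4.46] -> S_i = 0.70 + -1.29*i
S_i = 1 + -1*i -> [1, 0, -1, -2, -3]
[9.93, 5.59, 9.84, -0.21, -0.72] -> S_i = Random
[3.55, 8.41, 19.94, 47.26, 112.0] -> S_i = 3.55*2.37^i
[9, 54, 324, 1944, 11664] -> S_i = 9*6^i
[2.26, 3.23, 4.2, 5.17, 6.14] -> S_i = 2.26 + 0.97*i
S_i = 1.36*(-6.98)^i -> [1.36, -9.49, 66.26, -462.49, 3228.2]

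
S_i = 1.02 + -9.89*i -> [1.02, -8.87, -18.76, -28.65, -38.54]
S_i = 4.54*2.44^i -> [4.54, 11.08, 27.03, 65.95, 160.92]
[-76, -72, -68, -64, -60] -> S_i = -76 + 4*i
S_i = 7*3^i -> [7, 21, 63, 189, 567]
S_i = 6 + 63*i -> [6, 69, 132, 195, 258]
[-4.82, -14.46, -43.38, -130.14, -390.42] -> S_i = -4.82*3.00^i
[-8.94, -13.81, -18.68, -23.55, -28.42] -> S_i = -8.94 + -4.87*i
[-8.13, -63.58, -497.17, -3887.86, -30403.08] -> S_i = -8.13*7.82^i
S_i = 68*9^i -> [68, 612, 5508, 49572, 446148]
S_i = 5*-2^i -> [5, -10, 20, -40, 80]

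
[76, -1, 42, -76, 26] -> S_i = Random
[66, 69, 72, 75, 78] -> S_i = 66 + 3*i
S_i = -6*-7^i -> [-6, 42, -294, 2058, -14406]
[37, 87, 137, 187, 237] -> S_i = 37 + 50*i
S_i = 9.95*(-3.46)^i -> [9.95, -34.43, 119.12, -412.15, 1426.03]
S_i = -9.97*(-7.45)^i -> [-9.97, 74.28, -553.36, 4122.53, -30712.86]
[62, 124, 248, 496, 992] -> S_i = 62*2^i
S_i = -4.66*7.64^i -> [-4.66, -35.6, -272.0, -2078.1, -15876.67]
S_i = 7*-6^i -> [7, -42, 252, -1512, 9072]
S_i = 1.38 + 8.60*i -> [1.38, 9.98, 18.58, 27.18, 35.78]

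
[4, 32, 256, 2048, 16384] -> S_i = 4*8^i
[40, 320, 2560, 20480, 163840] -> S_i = 40*8^i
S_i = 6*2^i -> [6, 12, 24, 48, 96]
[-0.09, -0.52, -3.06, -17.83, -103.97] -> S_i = -0.09*5.83^i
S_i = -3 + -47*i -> [-3, -50, -97, -144, -191]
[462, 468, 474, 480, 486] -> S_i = 462 + 6*i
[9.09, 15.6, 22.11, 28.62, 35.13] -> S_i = 9.09 + 6.51*i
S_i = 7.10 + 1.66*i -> [7.1, 8.76, 10.42, 12.08, 13.74]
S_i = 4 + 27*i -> [4, 31, 58, 85, 112]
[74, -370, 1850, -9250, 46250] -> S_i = 74*-5^i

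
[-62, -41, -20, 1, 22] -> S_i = -62 + 21*i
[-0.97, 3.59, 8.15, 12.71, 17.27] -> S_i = -0.97 + 4.56*i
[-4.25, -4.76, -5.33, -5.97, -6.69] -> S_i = -4.25*1.12^i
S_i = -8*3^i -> [-8, -24, -72, -216, -648]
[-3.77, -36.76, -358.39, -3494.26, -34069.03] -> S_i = -3.77*9.75^i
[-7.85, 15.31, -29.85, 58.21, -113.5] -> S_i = -7.85*(-1.95)^i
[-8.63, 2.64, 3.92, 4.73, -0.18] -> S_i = Random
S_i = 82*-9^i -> [82, -738, 6642, -59778, 538002]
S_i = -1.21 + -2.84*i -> [-1.21, -4.05, -6.89, -9.73, -12.57]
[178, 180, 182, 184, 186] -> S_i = 178 + 2*i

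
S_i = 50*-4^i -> [50, -200, 800, -3200, 12800]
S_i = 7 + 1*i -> [7, 8, 9, 10, 11]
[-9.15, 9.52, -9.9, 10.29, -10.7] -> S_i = -9.15*(-1.04)^i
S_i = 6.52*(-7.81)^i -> [6.52, -50.92, 397.69, -3105.99, 24257.82]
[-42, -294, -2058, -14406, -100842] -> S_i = -42*7^i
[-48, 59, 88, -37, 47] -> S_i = Random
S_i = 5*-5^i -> [5, -25, 125, -625, 3125]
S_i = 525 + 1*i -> [525, 526, 527, 528, 529]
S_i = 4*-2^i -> [4, -8, 16, -32, 64]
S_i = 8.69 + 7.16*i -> [8.69, 15.85, 23.01, 30.17, 37.33]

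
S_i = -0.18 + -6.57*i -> [-0.18, -6.75, -13.32, -19.89, -26.46]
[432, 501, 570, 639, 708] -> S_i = 432 + 69*i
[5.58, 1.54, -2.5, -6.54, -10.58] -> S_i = 5.58 + -4.04*i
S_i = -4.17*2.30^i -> [-4.17, -9.59, -22.06, -50.74, -116.69]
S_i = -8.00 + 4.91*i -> [-8.0, -3.09, 1.82, 6.73, 11.64]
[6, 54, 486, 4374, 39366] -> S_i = 6*9^i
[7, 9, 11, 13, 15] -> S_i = 7 + 2*i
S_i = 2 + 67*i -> [2, 69, 136, 203, 270]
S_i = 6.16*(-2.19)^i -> [6.16, -13.49, 29.54, -64.7, 141.7]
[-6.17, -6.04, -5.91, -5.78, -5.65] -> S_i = -6.17 + 0.13*i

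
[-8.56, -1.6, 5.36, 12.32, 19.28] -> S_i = -8.56 + 6.96*i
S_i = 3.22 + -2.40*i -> [3.22, 0.82, -1.58, -3.98, -6.38]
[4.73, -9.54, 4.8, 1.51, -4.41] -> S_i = Random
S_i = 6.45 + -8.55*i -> [6.45, -2.1, -10.65, -19.2, -27.75]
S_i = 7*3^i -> [7, 21, 63, 189, 567]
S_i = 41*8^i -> [41, 328, 2624, 20992, 167936]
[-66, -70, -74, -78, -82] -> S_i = -66 + -4*i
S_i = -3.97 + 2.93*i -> [-3.97, -1.04, 1.89, 4.82, 7.75]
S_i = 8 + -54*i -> [8, -46, -100, -154, -208]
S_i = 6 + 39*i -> [6, 45, 84, 123, 162]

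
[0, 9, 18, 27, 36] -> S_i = 0 + 9*i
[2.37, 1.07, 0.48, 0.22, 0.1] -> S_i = 2.37*0.45^i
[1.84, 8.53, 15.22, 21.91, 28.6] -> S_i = 1.84 + 6.69*i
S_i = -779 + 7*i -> [-779, -772, -765, -758, -751]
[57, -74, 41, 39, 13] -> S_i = Random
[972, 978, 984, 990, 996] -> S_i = 972 + 6*i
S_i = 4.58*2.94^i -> [4.58, 13.47, 39.59, 116.39, 342.18]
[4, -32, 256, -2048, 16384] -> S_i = 4*-8^i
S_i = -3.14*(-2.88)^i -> [-3.14, 9.04, -26.04, 75.01, -216.02]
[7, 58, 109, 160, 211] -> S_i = 7 + 51*i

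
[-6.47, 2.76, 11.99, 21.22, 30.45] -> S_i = -6.47 + 9.23*i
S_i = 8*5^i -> [8, 40, 200, 1000, 5000]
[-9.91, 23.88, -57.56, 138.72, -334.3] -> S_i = -9.91*(-2.41)^i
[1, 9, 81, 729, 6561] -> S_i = 1*9^i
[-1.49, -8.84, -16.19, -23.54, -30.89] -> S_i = -1.49 + -7.35*i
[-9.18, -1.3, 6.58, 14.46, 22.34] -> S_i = -9.18 + 7.88*i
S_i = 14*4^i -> [14, 56, 224, 896, 3584]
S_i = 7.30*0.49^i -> [7.3, 3.58, 1.75, 0.86, 0.42]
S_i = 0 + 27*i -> [0, 27, 54, 81, 108]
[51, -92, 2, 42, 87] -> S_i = Random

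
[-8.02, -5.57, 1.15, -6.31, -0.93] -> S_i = Random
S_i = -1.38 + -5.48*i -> [-1.38, -6.86, -12.34, -17.82, -23.3]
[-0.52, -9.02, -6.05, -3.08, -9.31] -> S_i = Random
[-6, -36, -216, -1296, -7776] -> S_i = -6*6^i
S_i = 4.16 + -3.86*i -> [4.16, 0.3, -3.56, -7.42, -11.28]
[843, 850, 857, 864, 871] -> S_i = 843 + 7*i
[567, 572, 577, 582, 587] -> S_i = 567 + 5*i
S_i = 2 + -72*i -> [2, -70, -142, -214, -286]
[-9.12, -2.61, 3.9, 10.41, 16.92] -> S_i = -9.12 + 6.51*i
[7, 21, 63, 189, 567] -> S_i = 7*3^i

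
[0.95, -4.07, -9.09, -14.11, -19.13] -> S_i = 0.95 + -5.02*i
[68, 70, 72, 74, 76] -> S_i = 68 + 2*i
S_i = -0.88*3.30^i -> [-0.88, -2.9, -9.58, -31.62, -104.36]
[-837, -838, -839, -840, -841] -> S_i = -837 + -1*i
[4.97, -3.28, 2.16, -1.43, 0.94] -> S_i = 4.97*(-0.66)^i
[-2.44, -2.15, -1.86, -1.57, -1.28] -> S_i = -2.44 + 0.29*i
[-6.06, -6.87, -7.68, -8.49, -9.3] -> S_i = -6.06 + -0.81*i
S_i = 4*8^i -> [4, 32, 256, 2048, 16384]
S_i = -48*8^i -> [-48, -384, -3072, -24576, -196608]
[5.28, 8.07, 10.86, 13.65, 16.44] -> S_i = 5.28 + 2.79*i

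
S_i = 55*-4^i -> [55, -220, 880, -3520, 14080]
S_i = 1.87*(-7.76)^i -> [1.87, -14.51, 112.61, -873.83, 6780.92]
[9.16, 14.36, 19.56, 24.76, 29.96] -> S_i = 9.16 + 5.20*i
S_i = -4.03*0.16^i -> [-4.03, -0.64, -0.1, -0.02, -0.0]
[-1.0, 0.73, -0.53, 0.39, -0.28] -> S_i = -1.00*(-0.73)^i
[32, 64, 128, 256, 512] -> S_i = 32*2^i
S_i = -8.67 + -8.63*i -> [-8.67, -17.3, -25.93, -34.56, -43.19]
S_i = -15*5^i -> [-15, -75, -375, -1875, -9375]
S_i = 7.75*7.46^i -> [7.75, 57.82, 431.3, 3217.5, 24002.53]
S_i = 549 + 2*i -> [549, 551, 553, 555, 557]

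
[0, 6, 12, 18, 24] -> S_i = 0 + 6*i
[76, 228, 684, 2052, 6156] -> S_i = 76*3^i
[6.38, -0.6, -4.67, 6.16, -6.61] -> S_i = Random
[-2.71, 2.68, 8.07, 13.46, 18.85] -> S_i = -2.71 + 5.39*i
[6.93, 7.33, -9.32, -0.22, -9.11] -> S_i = Random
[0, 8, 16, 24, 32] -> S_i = 0 + 8*i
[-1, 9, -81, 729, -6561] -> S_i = -1*-9^i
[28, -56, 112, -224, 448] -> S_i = 28*-2^i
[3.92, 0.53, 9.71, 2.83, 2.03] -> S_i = Random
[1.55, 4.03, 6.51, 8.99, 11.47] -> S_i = 1.55 + 2.48*i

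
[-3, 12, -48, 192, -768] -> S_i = -3*-4^i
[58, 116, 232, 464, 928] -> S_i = 58*2^i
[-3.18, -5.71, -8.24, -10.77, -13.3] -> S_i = -3.18 + -2.53*i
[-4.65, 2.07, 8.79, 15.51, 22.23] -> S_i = -4.65 + 6.72*i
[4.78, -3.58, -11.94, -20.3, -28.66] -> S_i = 4.78 + -8.36*i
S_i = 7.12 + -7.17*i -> [7.12, -0.05, -7.22, -14.39, -21.56]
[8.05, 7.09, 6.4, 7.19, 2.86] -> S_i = Random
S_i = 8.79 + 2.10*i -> [8.79, 10.89, 12.99, 15.09, 17.19]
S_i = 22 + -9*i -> [22, 13, 4, -5, -14]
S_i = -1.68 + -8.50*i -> [-1.68, -10.18, -18.68, -27.18, -35.68]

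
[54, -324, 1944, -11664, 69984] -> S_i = 54*-6^i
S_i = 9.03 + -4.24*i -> [9.03, 4.79, 0.55, -3.69, -7.93]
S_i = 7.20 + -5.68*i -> [7.2, 1.52, -4.16, -9.84, -15.52]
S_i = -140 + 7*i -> [-140, -133, -126, -119, -112]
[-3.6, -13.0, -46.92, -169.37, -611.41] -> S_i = -3.60*3.61^i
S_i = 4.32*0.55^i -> [4.32, 2.38, 1.31, 0.72, 0.4]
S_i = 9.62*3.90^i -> [9.62, 37.52, 146.32, 570.65, 2225.53]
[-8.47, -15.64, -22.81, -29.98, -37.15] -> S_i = -8.47 + -7.17*i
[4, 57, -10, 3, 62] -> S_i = Random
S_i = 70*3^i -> [70, 210, 630, 1890, 5670]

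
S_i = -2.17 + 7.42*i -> [-2.17, 5.25, 12.67, 20.09, 27.51]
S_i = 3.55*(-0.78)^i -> [3.55, -2.77, 2.16, -1.68, 1.31]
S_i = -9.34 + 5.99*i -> [-9.34, -3.35, 2.64, 8.63, 14.62]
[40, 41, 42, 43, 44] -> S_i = 40 + 1*i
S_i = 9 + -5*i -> [9, 4, -1, -6, -11]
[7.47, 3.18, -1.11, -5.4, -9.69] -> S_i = 7.47 + -4.29*i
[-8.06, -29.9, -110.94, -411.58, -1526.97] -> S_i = -8.06*3.71^i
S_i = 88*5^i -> [88, 440, 2200, 11000, 55000]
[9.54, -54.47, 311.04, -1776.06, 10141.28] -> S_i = 9.54*(-5.71)^i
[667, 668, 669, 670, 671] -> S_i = 667 + 1*i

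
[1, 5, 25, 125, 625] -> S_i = 1*5^i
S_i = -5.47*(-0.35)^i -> [-5.47, 1.91, -0.67, 0.23, -0.08]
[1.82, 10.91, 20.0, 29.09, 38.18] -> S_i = 1.82 + 9.09*i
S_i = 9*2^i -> [9, 18, 36, 72, 144]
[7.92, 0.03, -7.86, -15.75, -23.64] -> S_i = 7.92 + -7.89*i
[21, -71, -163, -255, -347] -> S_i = 21 + -92*i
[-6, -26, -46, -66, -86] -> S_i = -6 + -20*i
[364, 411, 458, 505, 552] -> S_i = 364 + 47*i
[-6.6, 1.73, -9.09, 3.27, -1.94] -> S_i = Random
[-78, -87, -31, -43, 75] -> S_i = Random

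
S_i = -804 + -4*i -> [-804, -808, -812, -816, -820]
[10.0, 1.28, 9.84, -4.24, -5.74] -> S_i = Random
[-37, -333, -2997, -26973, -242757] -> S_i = -37*9^i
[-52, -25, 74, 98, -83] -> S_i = Random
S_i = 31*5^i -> [31, 155, 775, 3875, 19375]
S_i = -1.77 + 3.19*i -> [-1.77, 1.42, 4.61, 7.8, 10.99]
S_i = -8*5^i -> [-8, -40, -200, -1000, -5000]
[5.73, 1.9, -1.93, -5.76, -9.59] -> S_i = 5.73 + -3.83*i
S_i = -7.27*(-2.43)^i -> [-7.27, 17.67, -42.93, 104.32, -253.49]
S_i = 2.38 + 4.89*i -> [2.38, 7.27, 12.16, 17.05, 21.94]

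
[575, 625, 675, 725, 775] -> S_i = 575 + 50*i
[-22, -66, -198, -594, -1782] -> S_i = -22*3^i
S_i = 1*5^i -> [1, 5, 25, 125, 625]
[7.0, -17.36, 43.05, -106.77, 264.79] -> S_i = 7.00*(-2.48)^i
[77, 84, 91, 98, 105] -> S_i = 77 + 7*i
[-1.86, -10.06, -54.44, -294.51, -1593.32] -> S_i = -1.86*5.41^i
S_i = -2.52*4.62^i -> [-2.52, -11.64, -53.79, -248.5, -1148.07]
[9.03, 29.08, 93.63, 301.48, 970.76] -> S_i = 9.03*3.22^i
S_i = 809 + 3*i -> [809, 812, 815, 818, 821]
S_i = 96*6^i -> [96, 576, 3456, 20736, 124416]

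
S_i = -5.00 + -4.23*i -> [-5.0, -9.23, -13.46, -17.69, -21.92]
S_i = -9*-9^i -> [-9, 81, -729, 6561, -59049]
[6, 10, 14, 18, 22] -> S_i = 6 + 4*i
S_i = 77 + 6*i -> [77, 83, 89, 95, 101]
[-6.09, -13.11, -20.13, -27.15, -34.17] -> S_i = -6.09 + -7.02*i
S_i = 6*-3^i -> [6, -18, 54, -162, 486]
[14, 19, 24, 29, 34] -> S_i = 14 + 5*i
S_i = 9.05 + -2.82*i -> [9.05, 6.23, 3.41, 0.59, -2.23]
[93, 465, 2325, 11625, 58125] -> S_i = 93*5^i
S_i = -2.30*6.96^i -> [-2.3, -16.01, -111.42, -775.45, -5397.15]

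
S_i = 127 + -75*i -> [127, 52, -23, -98, -173]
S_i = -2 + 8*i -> [-2, 6, 14, 22, 30]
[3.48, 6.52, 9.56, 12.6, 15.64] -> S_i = 3.48 + 3.04*i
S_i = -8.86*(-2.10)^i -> [-8.86, 18.61, -39.07, 82.05, -172.31]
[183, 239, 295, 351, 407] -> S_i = 183 + 56*i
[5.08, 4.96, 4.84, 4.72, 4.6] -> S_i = 5.08 + -0.12*i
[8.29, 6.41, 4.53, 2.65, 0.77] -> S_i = 8.29 + -1.88*i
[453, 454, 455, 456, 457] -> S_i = 453 + 1*i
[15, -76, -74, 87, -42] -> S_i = Random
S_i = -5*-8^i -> [-5, 40, -320, 2560, -20480]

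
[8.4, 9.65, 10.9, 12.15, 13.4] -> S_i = 8.40 + 1.25*i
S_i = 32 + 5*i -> [32, 37, 42, 47, 52]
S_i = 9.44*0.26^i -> [9.44, 2.45, 0.64, 0.17, 0.04]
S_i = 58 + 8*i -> [58, 66, 74, 82, 90]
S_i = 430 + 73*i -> [430, 503, 576, 649, 722]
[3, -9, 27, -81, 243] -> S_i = 3*-3^i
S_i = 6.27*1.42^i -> [6.27, 8.9, 12.64, 17.95, 25.49]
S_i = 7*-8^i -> [7, -56, 448, -3584, 28672]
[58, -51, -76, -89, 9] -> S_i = Random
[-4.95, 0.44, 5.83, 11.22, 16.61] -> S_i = -4.95 + 5.39*i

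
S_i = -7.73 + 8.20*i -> [-7.73, 0.47, 8.67, 16.87, 25.07]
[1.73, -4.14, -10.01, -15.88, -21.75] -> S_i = 1.73 + -5.87*i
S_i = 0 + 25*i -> [0, 25, 50, 75, 100]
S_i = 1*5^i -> [1, 5, 25, 125, 625]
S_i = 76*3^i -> [76, 228, 684, 2052, 6156]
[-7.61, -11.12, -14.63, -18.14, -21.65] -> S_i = -7.61 + -3.51*i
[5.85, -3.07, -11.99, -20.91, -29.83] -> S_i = 5.85 + -8.92*i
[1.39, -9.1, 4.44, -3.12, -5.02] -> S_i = Random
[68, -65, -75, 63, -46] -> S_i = Random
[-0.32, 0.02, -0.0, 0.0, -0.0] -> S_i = -0.32*(-0.05)^i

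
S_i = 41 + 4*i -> [41, 45, 49, 53, 57]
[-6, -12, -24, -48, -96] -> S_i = -6*2^i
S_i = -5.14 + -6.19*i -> [-5.14, -11.33, -17.52, -23.71, -29.9]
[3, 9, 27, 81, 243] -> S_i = 3*3^i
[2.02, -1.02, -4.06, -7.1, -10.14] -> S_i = 2.02 + -3.04*i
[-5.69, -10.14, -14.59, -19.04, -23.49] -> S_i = -5.69 + -4.45*i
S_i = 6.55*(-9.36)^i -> [6.55, -61.31, 573.84, -5371.17, 50274.15]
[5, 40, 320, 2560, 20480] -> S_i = 5*8^i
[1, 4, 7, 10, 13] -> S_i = 1 + 3*i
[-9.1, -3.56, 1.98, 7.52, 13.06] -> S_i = -9.10 + 5.54*i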